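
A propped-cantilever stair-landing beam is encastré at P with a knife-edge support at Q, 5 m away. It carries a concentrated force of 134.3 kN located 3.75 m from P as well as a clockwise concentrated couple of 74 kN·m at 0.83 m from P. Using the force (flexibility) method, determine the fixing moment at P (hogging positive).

Remove the prop at Q; the released (primary) structure is a cantilever built in at P.
Downward deflection at the released point Q due to the loads:
  point load 134.3 at a = 3.75: Pa²(3L − a)/(6EI) = 3541/EI
  clockwise couple 74 at a = 0.83: M₀a(2L − a)/(2EI) = 281.6/EI
  δ_0 = 3823/EI
Flexibility coefficient — unit upward force at Q: δ_{QQ} = L³/(3EI) = 41.67/EI.
Compatibility at Q: δ_0 − R_Q·δ_{QQ} = 0, so R_Q = 3823/41.67 = 91.75 kN.
Moment equilibrium about P: M_P = Σ(load moments about P) − R_Q·L = 577.6 − 91.75×5 = 118.9 kN·m.

M_P = 118.9 kN·m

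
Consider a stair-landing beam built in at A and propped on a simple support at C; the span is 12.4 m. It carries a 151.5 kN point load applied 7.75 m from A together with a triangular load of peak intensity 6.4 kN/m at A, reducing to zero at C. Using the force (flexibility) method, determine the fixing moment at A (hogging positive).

M_A = 368.3 kN·m

Choose R_C as the redundant. The primary structure is the cantilever fixed at A.
Free-end deflection of the primary structure under the applied loading (downward +):
  point load 151.5 at a = 7.75: Pa²(3L − a)/(6EI) = 44663/EI
  triangular load, peak 6.4 at the fixed end: w₀L⁴/(30EI) = 5044/EI
  δ_0 = 49707/EI
Flexibility coefficient — unit upward force at C: δ_{CC} = L³/(3EI) = 635.5/EI.
Compatibility at C: δ_0 − R_C·δ_{CC} = 0, so R_C = 49707/635.5 = 78.21 kN.
Moment equilibrium about A: M_A = Σ(load moments about A) − R_C·L = 1338 − 78.21×12.4 = 368.3 kN·m.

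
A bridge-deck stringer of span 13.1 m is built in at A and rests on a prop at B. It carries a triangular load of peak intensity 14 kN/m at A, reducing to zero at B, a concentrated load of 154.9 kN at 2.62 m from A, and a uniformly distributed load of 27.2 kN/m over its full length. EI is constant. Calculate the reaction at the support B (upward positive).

R_B = 160.6 kN

Take the reaction at B as the redundant and release it; the primary structure is a cantilever fixed at A.
Deflection at B on the released cantilever, summing each load's contribution:
  triangular load, peak 14 at the fixed end: w₀L⁴/(30EI) = 13743/EI
  point load 154.9 at a = 2.62: Pa²(3L − a)/(6EI) = 6500/EI
  UDL 27.2: wL⁴/(8EI) = 100130/EI
  δ_0 = 120374/EI
Tip deflection under a unit load at B: L³/(3EI) = 749.4/EI.
The prop prevents deflection at B: R_B = δ_0/δ_{BB} = 120374/749.4 = 160.6 kN.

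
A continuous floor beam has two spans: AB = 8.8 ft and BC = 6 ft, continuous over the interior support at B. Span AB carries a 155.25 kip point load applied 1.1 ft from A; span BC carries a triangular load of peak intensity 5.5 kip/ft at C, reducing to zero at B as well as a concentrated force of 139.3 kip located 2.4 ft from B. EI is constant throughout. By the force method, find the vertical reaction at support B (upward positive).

Release continuity at B by inserting a hinge; the redundant is the internal moment M_B. The primary structure is two simply-supported spans AB and BC.
Discontinuity in slope at B on the released structure — sum the simple-span end rotations:
  span AB: point load 155.25 at a = 1.1: Pab(L + a)/(6LEI) = 246.6/EI
  span BC: triangular load, peak 5.5: 7w₀L³/(360EI) = 23.1/EI
  span BC: point load 139.3 at a = 2.4: Pab(L + b)/(6LEI) = 320.9/EI
  relative rotation θ_0 = (246.6 + 344)/EI = 590.6/EI
A unit hogging moment at B produces rotation L₁/(3EI) + L₂/(3EI) = 4.933/EI.
Slope continuity at B: θ_0 = M_B·4.933/EI, so M_B = 590.6/4.933 = 119.7 kip·ft (hogging).
Span AB, ΣM about A with M_B applied at B: R_B^{AB}·8.8 = 170.8 + 119.7, so R_B^{AB} = 33.01 kip and R_A = 155.2 − 33.01 = 122.2 kip.
Span BC, ΣM about C: R_B^{BC}·6 = 534.5 + 119.7, so R_B^{BC} = 109 kip and R_C = 155.8 − 109 = 46.77 kip.
R_B = 33.01 + 109 = 142 kip.

R_B = 142 kip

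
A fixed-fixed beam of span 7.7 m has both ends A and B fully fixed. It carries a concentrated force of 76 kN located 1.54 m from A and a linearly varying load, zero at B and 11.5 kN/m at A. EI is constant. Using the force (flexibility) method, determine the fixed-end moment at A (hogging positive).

Release both end moments; the primary structure is a simply-supported span AB with redundants M_A and M_B.
On the primary (simply-supported) span, the end slopes from the loading are:
  at A: point load 76 at a = 1.54: Pab(L + b)/(6LEI) = 216.3/EI
  at B: point load 76 at a = 1.54: Pab(L + a)/(6LEI) = 144.2/EI
  at A: triangular load, peak 11.5: w₀L³/(45EI) = 116.7/EI
  at B: triangular load, peak 11.5: 7w₀L³/(360EI) = 102.1/EI
  θ_A0 = 333/EI,  θ_B0 = 246.3/EI
Flexibility coefficients: a unit moment at one end gives L/(3EI) there and L/(6EI) at the far end, so f₁₁ = f₂₂ = 2.567/EI and f₁₂ = f₂₁ = 1.283/EI.
Compatibility — zero rotation at each built-in end:
  2.567 M_A + 1.283 M_B = 333
  1.283 M_A + 2.567 M_B = 246.3
Solving the pair gives M_A = 109 kN·m and M_B = 41.45 kN·m (hogging).

M_A = 109 kN·m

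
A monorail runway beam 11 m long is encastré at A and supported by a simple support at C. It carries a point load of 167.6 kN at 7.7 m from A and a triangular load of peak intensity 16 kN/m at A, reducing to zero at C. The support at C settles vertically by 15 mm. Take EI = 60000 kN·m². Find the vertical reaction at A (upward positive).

R_A = 145.6 kN

Remove the prop at C; the released (primary) structure is a cantilever built in at A.
Free-end deflection of the primary structure under the applied loading (downward +):
  point load 167.6 at a = 7.7: Pa²(3L − a)/(6EI) = 41901/EI
  triangular load, peak 16 at the fixed end: w₀L⁴/(30EI) = 7809/EI
  δ_0 = 49710/EI
Tip deflection under a unit load at C: L³/(3EI) = 443.7/EI.
With EI = 60000 kN·m²: δ_0 = 0.82849 m and δ_{CC} = 0.007394 m/kN.
Compatibility — the beam at C must follow the support down by 0.015 m: δ_0 − R_C·δ_{CC} = 0.015, so R_C = (0.82849 − 0.015)/0.007394 = 110 kN.
Vertical equilibrium: R_A = ΣP − R_C = 255.6 − 110 = 145.6 kN.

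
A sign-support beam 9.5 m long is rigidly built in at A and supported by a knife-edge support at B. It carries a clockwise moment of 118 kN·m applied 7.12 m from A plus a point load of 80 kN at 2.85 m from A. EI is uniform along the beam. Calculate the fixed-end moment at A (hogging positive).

M_A = 87.77 kN·m

Release the roller at B. Primary structure: cantilever fixed at A.
Downward deflection at the released point B due to the loads:
  clockwise couple 118 at a = 7.12: M₀a(2L − a)/(2EI) = 4991/EI
  point load 80 at a = 2.85: Pa²(3L − a)/(6EI) = 2778/EI
  δ_0 = 7768/EI
Tip deflection under a unit load at B: L³/(3EI) = 285.8/EI.
Compatibility at B: δ_0 − R_B·δ_{BB} = 0, so R_B = 7768/285.8 = 27.18 kN.
Moment equilibrium about A: M_A = Σ(load moments about A) − R_B·L = 346 − 27.18×9.5 = 87.77 kN·m.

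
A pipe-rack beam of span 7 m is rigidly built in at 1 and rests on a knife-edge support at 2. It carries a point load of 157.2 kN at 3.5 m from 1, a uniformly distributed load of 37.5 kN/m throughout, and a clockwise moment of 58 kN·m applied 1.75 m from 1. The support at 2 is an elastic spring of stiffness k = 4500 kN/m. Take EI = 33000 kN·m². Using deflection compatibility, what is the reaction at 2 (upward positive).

Choose R_2 as the redundant. The primary structure is the cantilever fixed at 1.
Primary-structure tip deflection at 2 by superposition:
  point load 157.2 at a = 3.5: Pa²(3L − a)/(6EI) = 5617/EI
  UDL 37.5: wL⁴/(8EI) = 11255/EI
  clockwise couple 58 at a = 1.75: M₀a(2L − a)/(2EI) = 621.7/EI
  δ_0 = 17493/EI
Tip deflection under a unit load at 2: L³/(3EI) = 114.3/EI.
With EI = 33000 kN·m²: δ_0 = 0.53009 m and δ_{22} = 0.003465 m/kN.
Compatibility — the spring shortens by R_2/k under the reaction it provides: δ_0 − R_2·δ_{22} = R_2/k. With 1/k = 0.000222 m/kN, R_2 = δ_0 / (δ_{22} + 1/k) = 0.53009 / (0.003465 + 0.000222) = 143.8 kN.

R_2 = 143.8 kN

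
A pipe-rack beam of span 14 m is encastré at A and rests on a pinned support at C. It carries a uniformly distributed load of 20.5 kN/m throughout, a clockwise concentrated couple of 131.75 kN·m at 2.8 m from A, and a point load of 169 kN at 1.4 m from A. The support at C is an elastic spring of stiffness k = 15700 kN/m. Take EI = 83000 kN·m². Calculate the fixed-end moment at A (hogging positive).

M_A = 774.4 kN·m

Take the reaction at C as the redundant and release it; the primary structure is a cantilever fixed at A.
Free-end deflection of the primary structure under the applied loading (downward +):
  UDL 20.5: wL⁴/(8EI) = 98441/EI
  clockwise couple 131.75 at a = 2.8: M₀a(2L − a)/(2EI) = 4648/EI
  point load 169 at a = 1.4: Pa²(3L − a)/(6EI) = 2241/EI
  δ_0 = 105331/EI
Tip deflection under a unit load at C: L³/(3EI) = 914.7/EI.
With EI = 83000 kN·m²: δ_0 = 1.269 m and δ_{CC} = 0.01102 m/kN.
Compatibility — the spring shortens by R_C/k under the reaction it provides: δ_0 − R_C·δ_{CC} = R_C/k. With 1/k = 0.000064 m/kN, R_C = δ_0 / (δ_{CC} + 1/k) = 1.269 / (0.01102 + 0.000064) = 114.5 kN.
Moment equilibrium about A: M_A = Σ(load moments about A) − R_C·L = 2377 − 114.5×14 = 774.4 kN·m.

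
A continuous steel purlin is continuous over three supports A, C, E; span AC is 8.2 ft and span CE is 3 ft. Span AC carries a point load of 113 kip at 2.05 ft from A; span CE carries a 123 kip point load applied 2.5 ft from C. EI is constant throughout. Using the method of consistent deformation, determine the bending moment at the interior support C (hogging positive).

M_C = 87.51 kip·ft

Release continuity at C by inserting a hinge; the redundant is the internal moment M_C. The primary structure is two simply-supported spans AC and CE.
Discontinuity in slope at C on the released structure — sum the simple-span end rotations:
  span AC: point load 113 at a = 2.05: Pab(L + a)/(6LEI) = 296.8/EI
  span CE: point load 123 at a = 2.5: Pab(L + b)/(6LEI) = 29.9/EI
  relative rotation θ_0 = (296.8 + 29.9)/EI = 326.7/EI
A unit hogging moment at C produces rotation L₁/(3EI) + L₂/(3EI) = 3.733/EI.
Slope continuity at C: θ_0 = M_C·3.733/EI, so M_C = 326.7/3.733 = 87.51 kip·ft (hogging).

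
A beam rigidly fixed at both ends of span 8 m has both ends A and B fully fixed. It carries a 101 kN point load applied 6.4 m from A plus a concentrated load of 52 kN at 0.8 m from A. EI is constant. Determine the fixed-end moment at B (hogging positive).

M_B = 107.2 kN·m

Take the two fixed-end moments M_A, M_B as redundants; the released structure is the simple span AB.
On the primary (simply-supported) span, the end slopes from the loading are:
  at A: point load 101 at a = 6.4: Pab(L + b)/(6LEI) = 206.8/EI
  at B: point load 101 at a = 6.4: Pab(L + a)/(6LEI) = 310.3/EI
  at A: point load 52 at a = 0.8: Pab(L + b)/(6LEI) = 94.85/EI
  at B: point load 52 at a = 0.8: Pab(L + a)/(6LEI) = 54.91/EI
  θ_A0 = 301.7/EI,  θ_B0 = 365.2/EI
Flexibility coefficients: a unit moment at one end gives L/(3EI) there and L/(6EI) at the far end, so f₁₁ = f₂₂ = 2.667/EI and f₁₂ = f₂₁ = 1.333/EI.
Compatibility — zero rotation at each built-in end:
  2.667 M_A + 1.333 M_B = 301.7
  1.333 M_A + 2.667 M_B = 365.2
Solving the pair gives M_A = 59.55 kN·m and M_B = 107.2 kN·m (hogging).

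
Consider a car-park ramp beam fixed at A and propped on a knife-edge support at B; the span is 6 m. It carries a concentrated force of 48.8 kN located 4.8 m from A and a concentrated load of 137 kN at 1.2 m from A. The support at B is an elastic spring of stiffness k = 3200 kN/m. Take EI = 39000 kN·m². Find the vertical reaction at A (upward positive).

R_A = 149.9 kN

Remove the prop at B; the released (primary) structure is a cantilever built in at A.
Deflection at B on the released cantilever, summing each load's contribution:
  point load 48.8 at a = 4.8: Pa²(3L − a)/(6EI) = 2474/EI
  point load 137 at a = 1.2: Pa²(3L − a)/(6EI) = 552.4/EI
  δ_0 = 3026/EI
Flexibility coefficient — unit upward force at B: δ_{BB} = L³/(3EI) = 72/EI.
With EI = 39000 kN·m²: δ_0 = 0.077589 m and δ_{BB} = 0.001846 m/kN.
Compatibility — the spring shortens by R_B/k under the reaction it provides: δ_0 − R_B·δ_{BB} = R_B/k. With 1/k = 0.000313 m/kN, R_B = δ_0 / (δ_{BB} + 1/k) = 0.077589 / (0.001846 + 0.000313) = 35.94 kN.
Vertical equilibrium: R_A = ΣP − R_B = 185.8 − 35.94 = 149.9 kN.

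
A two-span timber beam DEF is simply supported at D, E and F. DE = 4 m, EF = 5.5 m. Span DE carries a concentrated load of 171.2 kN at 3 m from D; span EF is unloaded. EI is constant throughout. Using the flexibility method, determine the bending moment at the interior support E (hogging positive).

Insert a hinge at E; M_E is the redundant, and each span becomes simply supported.
End slopes at the hinge E, treating each span as simply supported:
  span DE: point load 171.2 at a = 3: Pab(L + a)/(6LEI) = 149.8/EI
  relative rotation θ_0 = (149.8 + 0)/EI = 149.8/EI
A unit hogging moment at E produces rotation L₁/(3EI) + L₂/(3EI) = 3.167/EI.
Compatibility: M_E·(L₁+L₂)/(3EI) = θ_0, giving M_E = 47.31 kN·m (hogging).

M_E = 47.31 kN·m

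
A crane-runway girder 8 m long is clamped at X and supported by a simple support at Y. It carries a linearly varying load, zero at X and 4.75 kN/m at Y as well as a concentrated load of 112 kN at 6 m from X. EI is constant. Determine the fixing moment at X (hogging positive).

Release the roller at Y. Primary structure: cantilever fixed at X.
Free-end deflection of the primary structure under the applied loading (downward +):
  triangular load, peak 4.75 at the free end: 11w₀L⁴/(120EI) = 1783/EI
  point load 112 at a = 6: Pa²(3L − a)/(6EI) = 12096/EI
  δ_0 = 13879/EI
Tip deflection under a unit load at Y: L³/(3EI) = 170.7/EI.
The prop prevents deflection at Y: R_Y = δ_0/δ_{YY} = 13879/170.7 = 81.33 kN.
Moment equilibrium about X: M_X = Σ(load moments about X) − R_Y·L = 773.3 − 81.33×8 = 122.7 kN·m.

M_X = 122.7 kN·m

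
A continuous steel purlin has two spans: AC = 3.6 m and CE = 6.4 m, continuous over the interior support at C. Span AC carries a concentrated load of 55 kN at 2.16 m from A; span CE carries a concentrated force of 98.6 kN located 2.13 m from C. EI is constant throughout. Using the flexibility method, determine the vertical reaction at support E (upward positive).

Insert a hinge at C; M_C is the redundant, and each span becomes simply supported.
End slopes at the hinge C, treating each span as simply supported:
  span AC: point load 55 at a = 2.16: Pab(L + a)/(6LEI) = 45.62/EI
  span CE: point load 98.6 at a = 2.13: Pab(L + b)/(6LEI) = 249.2/EI
  relative rotation θ_0 = (45.62 + 249.2)/EI = 294.8/EI
A unit hogging moment at C produces rotation L₁/(3EI) + L₂/(3EI) = 3.333/EI.
Compatibility: M_C·(L₁+L₂)/(3EI) = θ_0, giving M_C = 88.44 kN·m (hogging).
Span CE, ΣM about E: R_C^{CE}·6.4 = 421 + 88.44, so R_C^{CE} = 79.6 kN and R_E = 98.6 − 79.6 = 19 kN.

R_E = 19 kN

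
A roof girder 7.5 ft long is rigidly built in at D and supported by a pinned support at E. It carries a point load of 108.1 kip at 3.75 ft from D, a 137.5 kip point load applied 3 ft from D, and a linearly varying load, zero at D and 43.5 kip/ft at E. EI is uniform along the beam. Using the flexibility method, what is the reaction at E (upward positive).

R_E = 152.1 kip

Remove the prop at E; the released (primary) structure is a cantilever built in at D.
Free-end deflection of the primary structure under the applied loading (downward +):
  point load 108.1 at a = 3.75: Pa²(3L − a)/(6EI) = 4750/EI
  point load 137.5 at a = 3: Pa²(3L − a)/(6EI) = 4022/EI
  triangular load, peak 43.5 at the free end: 11w₀L⁴/(120EI) = 12617/EI
  δ_0 = 21389/EI
Tip deflection under a unit load at E: L³/(3EI) = 140.6/EI.
The prop prevents deflection at E: R_E = δ_0/δ_{EE} = 21389/140.6 = 152.1 kip.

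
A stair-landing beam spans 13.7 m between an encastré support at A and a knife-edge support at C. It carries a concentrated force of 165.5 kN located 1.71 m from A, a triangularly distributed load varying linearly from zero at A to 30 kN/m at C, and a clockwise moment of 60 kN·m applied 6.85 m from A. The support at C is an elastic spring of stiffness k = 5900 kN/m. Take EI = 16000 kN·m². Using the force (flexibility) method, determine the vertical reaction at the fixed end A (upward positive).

R_A = 249.7 kN

Release the roller at C. Primary structure: cantilever fixed at A.
Deflection at C on the released cantilever, summing each load's contribution:
  point load 165.5 at a = 1.71: Pa²(3L − a)/(6EI) = 3177/EI
  triangular load, peak 30 at the free end: 11w₀L⁴/(120EI) = 96876/EI
  clockwise couple 60 at a = 6.85: M₀a(2L − a)/(2EI) = 4223/EI
  δ_0 = 104276/EI
Tip deflection under a unit load at C: L³/(3EI) = 857.1/EI.
With EI = 16000 kN·m²: δ_0 = 6.5172 m and δ_{CC} = 0.05357 m/kN.
Compatibility — the spring shortens by R_C/k under the reaction it provides: δ_0 − R_C·δ_{CC} = R_C/k. With 1/k = 0.000169 m/kN, R_C = δ_0 / (δ_{CC} + 1/k) = 6.5172 / (0.05357 + 0.000169) = 121.3 kN.
Vertical equilibrium: R_A = ΣP − R_C = 371 − 121.3 = 249.7 kN.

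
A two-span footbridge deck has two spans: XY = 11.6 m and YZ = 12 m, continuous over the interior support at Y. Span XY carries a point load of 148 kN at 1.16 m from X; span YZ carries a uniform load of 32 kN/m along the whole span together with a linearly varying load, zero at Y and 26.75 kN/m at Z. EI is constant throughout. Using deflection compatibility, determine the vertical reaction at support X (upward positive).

R_X = 94.5 kN

Insert a hinge at Y; M_Y is the redundant, and each span becomes simply supported.
Rotations at Y on the released spans (each span's end-slope, ×1/EI):
  span XY: point load 148 at a = 1.16: Pab(L + a)/(6LEI) = 328.6/EI
  span YZ: UDL 32: wL³/(24EI) = 2304/EI
  span YZ: triangular load, peak 26.75: 7w₀L³/(360EI) = 898.8/EI
  relative rotation θ_0 = (328.6 + 3203)/EI = 3531/EI
A unit hogging moment at Y produces rotation L₁/(3EI) + L₂/(3EI) = 7.867/EI.
Slope continuity at Y: θ_0 = M_Y·7.867/EI, so M_Y = 3531/7.867 = 448.9 kN·m (hogging).
Span XY, ΣM about X with M_Y applied at Y: R_Y^{XY}·11.6 = 171.7 + 448.9, so R_Y^{XY} = 53.5 kN and R_X = 148 − 53.5 = 94.5 kN.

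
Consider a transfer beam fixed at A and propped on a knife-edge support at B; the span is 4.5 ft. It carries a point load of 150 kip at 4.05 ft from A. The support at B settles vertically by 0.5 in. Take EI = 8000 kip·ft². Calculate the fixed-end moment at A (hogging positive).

Choose R_B as the redundant. The primary structure is the cantilever fixed at A.
Free-end deflection of the primary structure under the applied loading (downward +):
  point load 150 at a = 4.05: Pa²(3L − a)/(6EI) = 3875/EI
Flexibility coefficient — unit upward force at B: δ_{BB} = L³/(3EI) = 30.38/EI.
With EI = 8000 kip·ft²: δ_0 = 0.48439 ft and δ_{BB} = 0.003797 ft/kip.
Compatibility — the beam at B must follow the support down by 0.04167 ft: δ_0 − R_B·δ_{BB} = 0.04167, so R_B = (0.48439 − 0.04167)/0.003797 = 116.6 kip.
Moment equilibrium about A: M_A = Σ(load moments about A) − R_B·L = 607.5 − 116.6×4.5 = 82.8 kip·ft.

M_A = 82.8 kip·ft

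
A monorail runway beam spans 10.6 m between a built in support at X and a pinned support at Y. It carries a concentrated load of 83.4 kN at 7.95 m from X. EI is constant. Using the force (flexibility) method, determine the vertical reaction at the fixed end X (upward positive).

R_X = 30.62 kN

Remove the prop at Y; the released (primary) structure is a cantilever built in at X.
Free-end deflection of the primary structure under the applied loading (downward +):
  point load 83.4 at a = 7.95: Pa²(3L − a)/(6EI) = 20953/EI
Flexibility coefficient — unit upward force at Y: δ_{YY} = L³/(3EI) = 397/EI.
Compatibility at Y: δ_0 − R_Y·δ_{YY} = 0, so R_Y = 20953/397 = 52.78 kN.
Vertical equilibrium: R_X = ΣP − R_Y = 83.4 − 52.78 = 30.62 kN.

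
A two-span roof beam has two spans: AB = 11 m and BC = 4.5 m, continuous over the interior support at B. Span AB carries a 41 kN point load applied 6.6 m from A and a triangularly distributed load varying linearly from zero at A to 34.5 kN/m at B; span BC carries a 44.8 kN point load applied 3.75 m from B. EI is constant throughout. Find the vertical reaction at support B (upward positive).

R_B = 241.1 kN

Take M_B as the redundant. Released structure: two simple spans AB and BC with a hinge at B.
Rotations at B on the released spans (each span's end-slope, ×1/EI):
  span AB: point load 41 at a = 6.6: Pab(L + a)/(6LEI) = 317.5/EI
  span AB: triangular load, peak 34.5: w₀L³/(45EI) = 1020/EI
  span BC: point load 44.8 at a = 3.75: Pab(L + b)/(6LEI) = 24.5/EI
  relative rotation θ_0 = (1338 + 24.5)/EI = 1362/EI
A unit hogging moment at B produces rotation L₁/(3EI) + L₂/(3EI) = 5.167/EI.
Compatibility: M_B·(L₁+L₂)/(3EI) = θ_0, giving M_B = 263.7 kN·m (hogging).
Span AB, ΣM about A with M_B applied at B: R_B^{AB}·11 = 1662 + 263.7, so R_B^{AB} = 175.1 kN and R_A = 230.8 − 175.1 = 55.68 kN.
Span BC, ΣM about C: R_B^{BC}·4.5 = 33.6 + 263.7, so R_B^{BC} = 66.07 kN and R_C = 44.8 − 66.07 = -21.27 kN.
R_B = 175.1 + 66.07 = 241.1 kN.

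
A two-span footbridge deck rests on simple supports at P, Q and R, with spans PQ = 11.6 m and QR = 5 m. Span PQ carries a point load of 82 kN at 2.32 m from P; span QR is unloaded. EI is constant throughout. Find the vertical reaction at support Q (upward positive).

Release continuity at Q by inserting a hinge; the redundant is the internal moment M_Q. The primary structure is two simply-supported spans PQ and QR.
End slopes at the hinge Q, treating each span as simply supported:
  span PQ: point load 82 at a = 2.32: Pab(L + a)/(6LEI) = 353.1/EI
  relative rotation θ_0 = (353.1 + 0)/EI = 353.1/EI
A unit hogging moment at Q produces rotation L₁/(3EI) + L₂/(3EI) = 5.533/EI.
Slope continuity at Q: θ_0 = M_Q·5.533/EI, so M_Q = 353.1/5.533 = 63.81 kN·m (hogging).
Span PQ, ΣM about P with M_Q applied at Q: R_Q^{PQ}·11.6 = 190.2 + 63.81, so R_Q^{PQ} = 21.9 kN and R_P = 82 − 21.9 = 60.1 kN.
Span QR, ΣM about R: R_Q^{QR}·5 = 0 + 63.81, so R_Q^{QR} = 12.76 kN and R_R = 0 − 12.76 = -12.76 kN.
R_Q = 21.9 + 12.76 = 34.66 kN.

R_Q = 34.66 kN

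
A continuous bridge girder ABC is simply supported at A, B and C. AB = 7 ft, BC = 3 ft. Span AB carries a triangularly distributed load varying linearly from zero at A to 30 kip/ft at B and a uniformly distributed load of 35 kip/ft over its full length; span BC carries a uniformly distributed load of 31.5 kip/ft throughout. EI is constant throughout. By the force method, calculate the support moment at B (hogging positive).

M_B = 229.3 kip·ft

Insert a hinge at B; M_B is the redundant, and each span becomes simply supported.
Rotations at B on the released spans (each span's end-slope, ×1/EI):
  span AB: triangular load, peak 30: w₀L³/(45EI) = 228.7/EI
  span AB: UDL 35: wL³/(24EI) = 500.2/EI
  span BC: UDL 31.5: wL³/(24EI) = 35.44/EI
  relative rotation θ_0 = (728.9 + 35.44)/EI = 764.3/EI
A unit hogging moment at B produces rotation L₁/(3EI) + L₂/(3EI) = 3.333/EI.
Slope continuity at B: θ_0 = M_B·3.333/EI, so M_B = 764.3/3.333 = 229.3 kip·ft (hogging).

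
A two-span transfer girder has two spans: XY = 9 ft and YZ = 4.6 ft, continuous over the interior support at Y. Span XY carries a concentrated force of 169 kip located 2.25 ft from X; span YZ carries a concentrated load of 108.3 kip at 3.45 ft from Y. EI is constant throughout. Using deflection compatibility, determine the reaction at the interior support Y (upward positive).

R_Y = 114.6 kip

Insert a hinge at Y; M_Y is the redundant, and each span becomes simply supported.
End slopes at the hinge Y, treating each span as simply supported:
  span XY: point load 169 at a = 2.25: Pab(L + a)/(6LEI) = 534.7/EI
  span YZ: point load 108.3 at a = 3.45: Pab(L + b)/(6LEI) = 89.52/EI
  relative rotation θ_0 = (534.7 + 89.52)/EI = 624.2/EI
A unit hogging moment at Y produces rotation L₁/(3EI) + L₂/(3EI) = 4.533/EI.
Slope continuity at Y: θ_0 = M_Y·4.533/EI, so M_Y = 624.2/4.533 = 137.7 kip·ft (hogging).
Span XY, ΣM about X with M_Y applied at Y: R_Y^{XY}·9 = 380.2 + 137.7, so R_Y^{XY} = 57.55 kip and R_X = 169 − 57.55 = 111.4 kip.
Span YZ, ΣM about Z: R_Y^{YZ}·4.6 = 124.5 + 137.7, so R_Y^{YZ} = 57.01 kip and R_Z = 108.3 − 57.01 = 51.29 kip.
R_Y = 57.55 + 57.01 = 114.6 kip.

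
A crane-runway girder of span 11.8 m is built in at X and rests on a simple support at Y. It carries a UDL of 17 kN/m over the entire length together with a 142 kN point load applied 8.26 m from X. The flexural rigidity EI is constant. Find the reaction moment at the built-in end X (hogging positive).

M_X = 524.6 kN·m

Take the reaction at Y as the redundant and release it; the primary structure is a cantilever fixed at X.
Deflection at Y on the released cantilever, summing each load's contribution:
  UDL 17: wL⁴/(8EI) = 41199/EI
  point load 142 at a = 8.26: Pa²(3L − a)/(6EI) = 43823/EI
  δ_0 = 85023/EI
Tip deflection under a unit load at Y: L³/(3EI) = 547.7/EI.
The prop prevents deflection at Y: R_Y = δ_0/δ_{YY} = 85023/547.7 = 155.2 kN.
Moment equilibrium about X: M_X = Σ(load moments about X) − R_Y·L = 2356 − 155.2×11.8 = 524.6 kN·m.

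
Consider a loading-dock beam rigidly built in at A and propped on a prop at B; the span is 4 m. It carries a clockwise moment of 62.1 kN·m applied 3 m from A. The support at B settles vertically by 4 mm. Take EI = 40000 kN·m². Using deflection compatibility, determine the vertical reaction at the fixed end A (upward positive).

Take the reaction at B as the redundant and release it; the primary structure is a cantilever fixed at A.
Primary-structure tip deflection at B by superposition:
  clockwise couple 62.1 at a = 3: M₀a(2L − a)/(2EI) = 465.8/EI
Flexibility coefficient — unit upward force at B: δ_{BB} = L³/(3EI) = 21.33/EI.
With EI = 40000 kN·m²: δ_0 = 0.011644 m and δ_{BB} = 0.000533 m/kN.
Compatibility — the beam at B must follow the support down by 0.004 m: δ_0 − R_B·δ_{BB} = 0.004, so R_B = (0.011644 − 0.004)/0.000533 = 14.33 kN.
Vertical equilibrium: R_A = ΣP − R_B = 0 − 14.33 = -14.33 kN.

R_A = -14.33 kN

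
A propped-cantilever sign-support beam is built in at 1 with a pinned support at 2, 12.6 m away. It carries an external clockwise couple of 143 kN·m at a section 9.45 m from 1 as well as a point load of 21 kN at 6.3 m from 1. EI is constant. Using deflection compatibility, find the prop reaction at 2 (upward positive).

R_2 = 22.52 kN

Remove the prop at 2; the released (primary) structure is a cantilever built in at 1.
Downward deflection at the released point 2 due to the loads:
  clockwise couple 143 at a = 9.45: M₀a(2L − a)/(2EI) = 10642/EI
  point load 21 at a = 6.3: Pa²(3L − a)/(6EI) = 4376/EI
  δ_0 = 15018/EI
Flexibility coefficient — unit upward force at 2: δ_{22} = L³/(3EI) = 666.8/EI.
Compatibility at 2: δ_0 − R_2·δ_{22} = 0, so R_2 = 15018/666.8 = 22.52 kN.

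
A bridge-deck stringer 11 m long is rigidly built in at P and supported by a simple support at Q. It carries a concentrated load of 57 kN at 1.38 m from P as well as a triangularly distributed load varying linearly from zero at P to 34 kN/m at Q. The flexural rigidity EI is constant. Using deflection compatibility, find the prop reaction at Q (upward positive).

Take the reaction at Q as the redundant and release it; the primary structure is a cantilever fixed at P.
Downward deflection at the released point Q due to the loads:
  point load 57 at a = 1.38: Pa²(3L − a)/(6EI) = 572.1/EI
  triangular load, peak 34 at the free end: 11w₀L⁴/(120EI) = 45631/EI
  δ_0 = 46203/EI
Tip deflection under a unit load at Q: L³/(3EI) = 443.7/EI.
The prop prevents deflection at Q: R_Q = δ_0/δ_{QQ} = 46203/443.7 = 104.1 kN.

R_Q = 104.1 kN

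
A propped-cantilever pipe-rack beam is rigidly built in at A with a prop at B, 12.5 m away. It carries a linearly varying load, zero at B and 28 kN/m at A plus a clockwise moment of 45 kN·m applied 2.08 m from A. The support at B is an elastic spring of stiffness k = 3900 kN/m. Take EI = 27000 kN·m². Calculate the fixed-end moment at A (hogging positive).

M_A = 320.9 kN·m

Remove the prop at B; the released (primary) structure is a cantilever built in at A.
Deflection at B on the released cantilever, summing each load's contribution:
  triangular load, peak 28 at the fixed end: w₀L⁴/(30EI) = 22786/EI
  clockwise couple 45 at a = 2.08: M₀a(2L − a)/(2EI) = 1073/EI
  δ_0 = 23859/EI
Tip deflection under a unit load at B: L³/(3EI) = 651/EI.
With EI = 27000 kN·m²: δ_0 = 0.88367 m and δ_{BB} = 0.024113 m/kN.
Compatibility — the spring shortens by R_B/k under the reaction it provides: δ_0 − R_B·δ_{BB} = R_B/k. With 1/k = 0.000256 m/kN, R_B = δ_0 / (δ_{BB} + 1/k) = 0.88367 / (0.024113 + 0.000256) = 36.26 kN.
Moment equilibrium about A: M_A = Σ(load moments about A) − R_B·L = 774.2 − 36.26×12.5 = 320.9 kN·m.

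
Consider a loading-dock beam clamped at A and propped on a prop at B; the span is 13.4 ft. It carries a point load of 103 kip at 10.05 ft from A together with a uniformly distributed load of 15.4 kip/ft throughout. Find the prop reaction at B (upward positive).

R_B = 142.6 kip

Take the reaction at B as the redundant and release it; the primary structure is a cantilever fixed at A.
Primary-structure tip deflection at B by superposition:
  point load 103 at a = 10.05: Pa²(3L − a)/(6EI) = 52276/EI
  UDL 15.4: wL⁴/(8EI) = 62065/EI
  δ_0 = 114342/EI
Tip deflection under a unit load at B: L³/(3EI) = 802/EI.
The prop prevents deflection at B: R_B = δ_0/δ_{BB} = 114342/802 = 142.6 kip.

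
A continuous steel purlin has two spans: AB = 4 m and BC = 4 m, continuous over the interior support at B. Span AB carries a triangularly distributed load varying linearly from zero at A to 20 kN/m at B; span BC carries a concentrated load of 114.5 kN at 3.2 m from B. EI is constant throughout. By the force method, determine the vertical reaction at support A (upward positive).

Release continuity at B by inserting a hinge; the redundant is the internal moment M_B. The primary structure is two simply-supported spans AB and BC.
Rotations at B on the released spans (each span's end-slope, ×1/EI):
  span AB: triangular load, peak 20: w₀L³/(45EI) = 28.44/EI
  span BC: point load 114.5 at a = 3.2: Pab(L + b)/(6LEI) = 58.62/EI
  relative rotation θ_0 = (28.44 + 58.62)/EI = 87.07/EI
A unit hogging moment at B produces rotation L₁/(3EI) + L₂/(3EI) = 2.667/EI.
Slope continuity at B: θ_0 = M_B·2.667/EI, so M_B = 87.07/2.667 = 32.65 kN·m (hogging).
Span AB, ΣM about A with M_B applied at B: R_B^{AB}·4 = 106.7 + 32.65, so R_B^{AB} = 34.83 kN and R_A = 40 − 34.83 = 5.171 kN.

R_A = 5.171 kN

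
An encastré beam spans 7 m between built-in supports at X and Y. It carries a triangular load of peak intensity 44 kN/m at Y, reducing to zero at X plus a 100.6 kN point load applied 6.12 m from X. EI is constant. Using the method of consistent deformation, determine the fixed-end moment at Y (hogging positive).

M_Y = 175.5 kN·m

Take the two fixed-end moments M_X, M_Y as redundants; the released structure is the simple span XY.
Simple-span end rotations at X and Y under the given loads:
  at X: triangular load, peak 44: 7w₀L³/(360EI) = 293.5/EI
  at Y: triangular load, peak 44: w₀L³/(45EI) = 335.4/EI
  at X: point load 100.6 at a = 6.12: Pab(L + b)/(6LEI) = 101.7/EI
  at Y: point load 100.6 at a = 6.12: Pab(L + a)/(6LEI) = 169.2/EI
  θ_X0 = 395.1/EI,  θ_Y0 = 504.6/EI
Flexibility coefficients: a unit moment at one end gives L/(3EI) there and L/(6EI) at the far end, so f₁₁ = f₂₂ = 2.333/EI and f₁₂ = f₂₁ = 1.167/EI.
Compatibility — zero rotation at each built-in end:
  2.333 M_X + 1.167 M_Y = 395.1
  1.167 M_X + 2.333 M_Y = 504.6
Solving the pair gives M_X = 81.6 kN·m and M_Y = 175.5 kN·m (hogging).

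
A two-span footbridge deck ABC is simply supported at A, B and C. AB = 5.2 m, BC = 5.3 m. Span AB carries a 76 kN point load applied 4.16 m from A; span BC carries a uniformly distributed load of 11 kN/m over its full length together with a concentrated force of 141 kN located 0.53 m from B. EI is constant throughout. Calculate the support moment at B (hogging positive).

M_B = 79.93 kN·m

Release continuity at B by inserting a hinge; the redundant is the internal moment M_B. The primary structure is two simply-supported spans AB and BC.
End slopes at the hinge B, treating each span as simply supported:
  span AB: point load 76 at a = 4.16: Pab(L + a)/(6LEI) = 98.64/EI
  span BC: UDL 11: wL³/(24EI) = 68.24/EI
  span BC: point load 141 at a = 0.53: Pab(L + b)/(6LEI) = 112.9/EI
  relative rotation θ_0 = (98.64 + 181.1)/EI = 279.8/EI
A unit hogging moment at B produces rotation L₁/(3EI) + L₂/(3EI) = 3.5/EI.
Compatibility: M_B·(L₁+L₂)/(3EI) = θ_0, giving M_B = 79.93 kN·m (hogging).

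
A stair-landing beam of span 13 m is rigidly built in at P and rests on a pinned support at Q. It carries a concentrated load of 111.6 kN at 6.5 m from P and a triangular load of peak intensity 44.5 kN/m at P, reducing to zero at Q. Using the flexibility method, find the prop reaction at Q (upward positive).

Remove the prop at Q; the released (primary) structure is a cantilever built in at P.
Primary-structure tip deflection at Q by superposition:
  point load 111.6 at a = 6.5: Pa²(3L − a)/(6EI) = 25540/EI
  triangular load, peak 44.5 at the fixed end: w₀L⁴/(30EI) = 42365/EI
  δ_0 = 67906/EI
Flexibility coefficient — unit upward force at Q: δ_{QQ} = L³/(3EI) = 732.3/EI.
The prop prevents deflection at Q: R_Q = δ_0/δ_{QQ} = 67906/732.3 = 92.72 kN.

R_Q = 92.72 kN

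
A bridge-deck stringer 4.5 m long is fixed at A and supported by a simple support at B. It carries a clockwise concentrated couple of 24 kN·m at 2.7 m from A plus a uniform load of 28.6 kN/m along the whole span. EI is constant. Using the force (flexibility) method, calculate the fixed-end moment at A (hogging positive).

Release the roller at B. Primary structure: cantilever fixed at A.
Free-end deflection of the primary structure under the applied loading (downward +):
  clockwise couple 24 at a = 2.7: M₀a(2L − a)/(2EI) = 204.1/EI
  UDL 28.6: wL⁴/(8EI) = 1466/EI
  δ_0 = 1670/EI
Tip deflection under a unit load at B: L³/(3EI) = 30.38/EI.
Compatibility at B: δ_0 − R_B·δ_{BB} = 0, so R_B = 1670/30.38 = 54.98 kN.
Moment equilibrium about A: M_A = Σ(load moments about A) − R_B·L = 313.6 − 54.98×4.5 = 66.15 kN·m.

M_A = 66.15 kN·m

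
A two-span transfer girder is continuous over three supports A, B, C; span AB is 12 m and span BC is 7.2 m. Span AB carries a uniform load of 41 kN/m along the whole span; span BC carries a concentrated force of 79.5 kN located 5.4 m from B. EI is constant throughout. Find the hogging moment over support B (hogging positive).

Insert a hinge at B; M_B is the redundant, and each span becomes simply supported.
End slopes at the hinge B, treating each span as simply supported:
  span AB: UDL 41: wL³/(24EI) = 2952/EI
  span BC: point load 79.5 at a = 5.4: Pab(L + b)/(6LEI) = 161/EI
  relative rotation θ_0 = (2952 + 161)/EI = 3113/EI
A unit hogging moment at B produces rotation L₁/(3EI) + L₂/(3EI) = 6.4/EI.
Slope continuity at B: θ_0 = M_B·6.4/EI, so M_B = 3113/6.4 = 486.4 kN·m (hogging).

M_B = 486.4 kN·m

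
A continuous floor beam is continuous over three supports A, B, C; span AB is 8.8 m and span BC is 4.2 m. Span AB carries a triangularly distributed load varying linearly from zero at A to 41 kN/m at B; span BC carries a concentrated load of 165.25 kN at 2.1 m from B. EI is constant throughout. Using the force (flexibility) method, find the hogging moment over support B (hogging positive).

Insert a hinge at B; M_B is the redundant, and each span becomes simply supported.
Discontinuity in slope at B on the released structure — sum the simple-span end rotations:
  span AB: triangular load, peak 41: w₀L³/(45EI) = 620.9/EI
  span BC: point load 165.25 at a = 2.1: Pab(L + b)/(6LEI) = 182.2/EI
  relative rotation θ_0 = (620.9 + 182.2)/EI = 803.1/EI
A unit hogging moment at B produces rotation L₁/(3EI) + L₂/(3EI) = 4.333/EI.
Slope continuity at B: θ_0 = M_B·4.333/EI, so M_B = 803.1/4.333 = 185.3 kN·m (hogging).

M_B = 185.3 kN·m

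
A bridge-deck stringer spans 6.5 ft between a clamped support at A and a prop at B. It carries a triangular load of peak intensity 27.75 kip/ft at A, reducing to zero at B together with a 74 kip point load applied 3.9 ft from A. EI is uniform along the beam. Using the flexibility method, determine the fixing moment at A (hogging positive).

Take the reaction at B as the redundant and release it; the primary structure is a cantilever fixed at A.
Deflection at B on the released cantilever, summing each load's contribution:
  triangular load, peak 27.75 at the fixed end: w₀L⁴/(30EI) = 1651/EI
  point load 74 at a = 3.9: Pa²(3L − a)/(6EI) = 2926/EI
  δ_0 = 4578/EI
Flexibility coefficient — unit upward force at B: δ_{BB} = L³/(3EI) = 91.54/EI.
The prop prevents deflection at B: R_B = δ_0/δ_{BB} = 4578/91.54 = 50.01 kip.
Moment equilibrium about A: M_A = Σ(load moments about A) − R_B·L = 484 − 50.01×6.5 = 159 kip·ft.

M_A = 159 kip·ft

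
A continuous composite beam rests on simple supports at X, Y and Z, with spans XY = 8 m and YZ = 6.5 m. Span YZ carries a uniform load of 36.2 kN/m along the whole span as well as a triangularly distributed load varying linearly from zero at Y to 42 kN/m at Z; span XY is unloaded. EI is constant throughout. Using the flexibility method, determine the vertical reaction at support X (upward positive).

R_X = -16.51 kN

Take M_Y as the redundant. Released structure: two simple spans XY and YZ with a hinge at Y.
Discontinuity in slope at Y on the released structure — sum the simple-span end rotations:
  span YZ: UDL 36.2: wL³/(24EI) = 414.2/EI
  span YZ: triangular load, peak 42: 7w₀L³/(360EI) = 224.3/EI
  relative rotation θ_0 = (0 + 638.5)/EI = 638.5/EI
A unit hogging moment at Y produces rotation L₁/(3EI) + L₂/(3EI) = 4.833/EI.
Compatibility: M_Y·(L₁+L₂)/(3EI) = θ_0, giving M_Y = 132.1 kN·m (hogging).
Span XY, ΣM about X with M_Y applied at Y: R_Y^{XY}·8 = 0 + 132.1, so R_Y^{XY} = 16.51 kN and R_X = 0 − 16.51 = -16.51 kN.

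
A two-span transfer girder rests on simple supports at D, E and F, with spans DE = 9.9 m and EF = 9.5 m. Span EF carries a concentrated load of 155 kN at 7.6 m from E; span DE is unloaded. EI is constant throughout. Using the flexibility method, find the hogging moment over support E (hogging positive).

Insert a hinge at E; M_E is the redundant, and each span becomes simply supported.
End slopes at the hinge E, treating each span as simply supported:
  span EF: point load 155 at a = 7.6: Pab(L + b)/(6LEI) = 447.6/EI
  relative rotation θ_0 = (0 + 447.6)/EI = 447.6/EI
A unit hogging moment at E produces rotation L₁/(3EI) + L₂/(3EI) = 6.467/EI.
Compatibility: M_E·(L₁+L₂)/(3EI) = θ_0, giving M_E = 69.22 kN·m (hogging).

M_E = 69.22 kN·m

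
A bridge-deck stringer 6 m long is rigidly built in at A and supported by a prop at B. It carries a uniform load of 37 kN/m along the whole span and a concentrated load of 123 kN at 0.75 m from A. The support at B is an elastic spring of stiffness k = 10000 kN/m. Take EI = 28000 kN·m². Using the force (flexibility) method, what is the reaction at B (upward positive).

R_B = 82.79 kN

Take the reaction at B as the redundant and release it; the primary structure is a cantilever fixed at A.
Primary-structure tip deflection at B by superposition:
  UDL 37: wL⁴/(8EI) = 5994/EI
  point load 123 at a = 0.75: Pa²(3L − a)/(6EI) = 198.9/EI
  δ_0 = 6193/EI
Tip deflection under a unit load at B: L³/(3EI) = 72/EI.
With EI = 28000 kN·m²: δ_0 = 0.22118 m and δ_{BB} = 0.002571 m/kN.
Compatibility — the spring shortens by R_B/k under the reaction it provides: δ_0 − R_B·δ_{BB} = R_B/k. With 1/k = 0.0001 m/kN, R_B = δ_0 / (δ_{BB} + 1/k) = 0.22118 / (0.002571 + 0.0001) = 82.79 kN.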